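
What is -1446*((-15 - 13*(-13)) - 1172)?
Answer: 1472028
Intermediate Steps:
-1446*((-15 - 13*(-13)) - 1172) = -1446*((-15 + 169) - 1172) = -1446*(154 - 1172) = -1446*(-1018) = 1472028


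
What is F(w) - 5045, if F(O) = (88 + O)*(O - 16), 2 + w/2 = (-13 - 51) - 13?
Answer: 7135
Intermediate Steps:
w = -158 (w = -4 + 2*((-13 - 51) - 13) = -4 + 2*(-64 - 13) = -4 + 2*(-77) = -4 - 154 = -158)
F(O) = (-16 + O)*(88 + O) (F(O) = (88 + O)*(-16 + O) = (-16 + O)*(88 + O))
F(w) - 5045 = (-1408 + (-158)² + 72*(-158)) - 5045 = (-1408 + 24964 - 11376) - 1*5045 = 12180 - 5045 = 7135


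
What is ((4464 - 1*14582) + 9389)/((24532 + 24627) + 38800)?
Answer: -729/87959 ≈ -0.0082880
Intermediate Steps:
((4464 - 1*14582) + 9389)/((24532 + 24627) + 38800) = ((4464 - 14582) + 9389)/(49159 + 38800) = (-10118 + 9389)/87959 = -729*1/87959 = -729/87959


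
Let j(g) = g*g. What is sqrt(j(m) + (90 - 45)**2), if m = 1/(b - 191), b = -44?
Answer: sqrt(111830626)/235 ≈ 45.000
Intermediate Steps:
m = -1/235 (m = 1/(-44 - 191) = 1/(-235) = -1/235 ≈ -0.0042553)
j(g) = g**2
sqrt(j(m) + (90 - 45)**2) = sqrt((-1/235)**2 + (90 - 45)**2) = sqrt(1/55225 + 45**2) = sqrt(1/55225 + 2025) = sqrt(111830626/55225) = sqrt(111830626)/235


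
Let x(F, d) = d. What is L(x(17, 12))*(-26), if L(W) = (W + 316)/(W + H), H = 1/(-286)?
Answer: -2439008/3431 ≈ -710.87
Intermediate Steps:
H = -1/286 ≈ -0.0034965
L(W) = (316 + W)/(-1/286 + W) (L(W) = (W + 316)/(W - 1/286) = (316 + W)/(-1/286 + W))
L(x(17, 12))*(-26) = (286*(316 + 12)/(-1 + 286*12))*(-26) = (286*328/(-1 + 3432))*(-26) = (286*328/3431)*(-26) = (286*(1/3431)*328)*(-26) = (93808/3431)*(-26) = -2439008/3431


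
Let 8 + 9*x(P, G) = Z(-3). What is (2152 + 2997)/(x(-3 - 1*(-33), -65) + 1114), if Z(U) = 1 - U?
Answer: 46341/10022 ≈ 4.6239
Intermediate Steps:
x(P, G) = -4/9 (x(P, G) = -8/9 + (1 - 1*(-3))/9 = -8/9 + (1 + 3)/9 = -8/9 + (⅑)*4 = -8/9 + 4/9 = -4/9)
(2152 + 2997)/(x(-3 - 1*(-33), -65) + 1114) = (2152 + 2997)/(-4/9 + 1114) = 5149/(10022/9) = 5149*(9/10022) = 46341/10022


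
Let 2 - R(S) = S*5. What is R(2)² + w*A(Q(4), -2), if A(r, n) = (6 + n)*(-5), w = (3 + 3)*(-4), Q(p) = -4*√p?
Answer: 544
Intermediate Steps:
R(S) = 2 - 5*S (R(S) = 2 - S*5 = 2 - 5*S)
w = -24 (w = 6*(-4) = -24)
A(r, n) = -30 - 5*n
R(2)² + w*A(Q(4), -2) = (2 - 5*2)² - 24*(-30 - 5*(-2)) = (2 - 10)² - 24*(-30 + 10) = (-8)² - 24*(-20) = 64 + 480 = 544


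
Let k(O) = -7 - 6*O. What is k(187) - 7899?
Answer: -9028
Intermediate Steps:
k(187) - 7899 = (-7 - 6*187) - 7899 = (-7 - 1122) - 7899 = -1129 - 7899 = -9028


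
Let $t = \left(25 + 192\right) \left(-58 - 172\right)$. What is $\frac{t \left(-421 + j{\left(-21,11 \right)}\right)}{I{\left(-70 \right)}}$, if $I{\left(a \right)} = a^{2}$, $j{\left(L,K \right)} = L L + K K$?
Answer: $- \frac{100533}{70} \approx -1436.2$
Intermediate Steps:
$j{\left(L,K \right)} = K^{2} + L^{2}$ ($j{\left(L,K \right)} = L^{2} + K^{2} = K^{2} + L^{2}$)
$t = -49910$ ($t = 217 \left(-230\right) = -49910$)
$\frac{t \left(-421 + j{\left(-21,11 \right)}\right)}{I{\left(-70 \right)}} = \frac{\left(-49910\right) \left(-421 + \left(11^{2} + \left(-21\right)^{2}\right)\right)}{\left(-70\right)^{2}} = \frac{\left(-49910\right) \left(-421 + \left(121 + 441\right)\right)}{4900} = - 49910 \left(-421 + 562\right) \frac{1}{4900} = \left(-49910\right) 141 \cdot \frac{1}{4900} = \left(-7037310\right) \frac{1}{4900} = - \frac{100533}{70}$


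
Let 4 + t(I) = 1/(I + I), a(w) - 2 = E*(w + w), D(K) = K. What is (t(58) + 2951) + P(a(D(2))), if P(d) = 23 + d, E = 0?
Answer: 344753/116 ≈ 2972.0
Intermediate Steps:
a(w) = 2 (a(w) = 2 + 0*(w + w) = 2 + 0*(2*w) = 2 + 0 = 2)
t(I) = -4 + 1/(2*I) (t(I) = -4 + 1/(I + I) = -4 + 1/(2*I))
(t(58) + 2951) + P(a(D(2))) = ((-4 + (½)/58) + 2951) + (23 + 2) = ((-4 + (½)*(1/58)) + 2951) + 25 = ((-4 + 1/116) + 2951) + 25 = (-463/116 + 2951) + 25 = 341853/116 + 25 = 344753/116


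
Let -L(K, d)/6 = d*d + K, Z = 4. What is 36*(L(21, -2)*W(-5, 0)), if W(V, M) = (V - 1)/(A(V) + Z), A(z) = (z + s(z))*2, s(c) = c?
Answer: -2025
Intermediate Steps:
A(z) = 4*z (A(z) = (z + z)*2 = (2*z)*2 = 4*z)
W(V, M) = (-1 + V)/(4 + 4*V) (W(V, M) = (V - 1)/(4*V + 4) = (-1 + V)/(4 + 4*V))
L(K, d) = -6*K - 6*d**2 (L(K, d) = -6*(d*d + K) = -6*(d**2 + K) = -6*(K + d**2) = -6*K - 6*d**2)
36*(L(21, -2)*W(-5, 0)) = 36*((-6*21 - 6*(-2)**2)*((-1 - 5)/(4*(1 - 5)))) = 36*((-126 - 6*4)*((1/4)*(-6)/(-4))) = 36*((-126 - 24)*((1/4)*(-1/4)*(-6))) = 36*(-150*3/8) = 36*(-225/4) = -2025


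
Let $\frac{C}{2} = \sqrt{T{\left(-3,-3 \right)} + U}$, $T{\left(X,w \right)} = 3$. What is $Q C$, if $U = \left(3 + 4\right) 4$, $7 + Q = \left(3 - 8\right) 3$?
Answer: $- 44 \sqrt{31} \approx -244.98$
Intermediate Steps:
$Q = -22$ ($Q = -7 + \left(3 - 8\right) 3 = -7 - 15 = -22$)
$U = 28$ ($U = 7 \cdot 4 = 28$)
$C = 2 \sqrt{31}$ ($C = 2 \sqrt{3 + 28} = 2 \sqrt{31} \approx 11.136$)
$Q C = - 22 \cdot 2 \sqrt{31} = - 44 \sqrt{31}$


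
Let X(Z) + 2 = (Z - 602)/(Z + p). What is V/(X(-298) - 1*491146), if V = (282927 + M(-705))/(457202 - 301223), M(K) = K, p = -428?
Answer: -1897159/514979902449 ≈ -3.6839e-6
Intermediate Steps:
X(Z) = -2 + (-602 + Z)/(-428 + Z) (X(Z) = -2 + (Z - 602)/(Z - 428) = -2 + (-602 + Z)/(-428 + Z))
V = 31358/17331 (V = (282927 - 705)/(457202 - 301223) = 282222/155979 = 282222*(1/155979) = 31358/17331 ≈ 1.8094)
V/(X(-298) - 1*491146) = 31358/(17331*((254 - 1*(-298))/(-428 - 298) - 1*491146)) = 31358/(17331*((254 + 298)/(-726) - 491146)) = 31358/(17331*(-1/726*552 - 491146)) = 31358/(17331*(-92/121 - 491146)) = 31358/(17331*(-59428758/121)) = (31358/17331)*(-121/59428758) = -1897159/514979902449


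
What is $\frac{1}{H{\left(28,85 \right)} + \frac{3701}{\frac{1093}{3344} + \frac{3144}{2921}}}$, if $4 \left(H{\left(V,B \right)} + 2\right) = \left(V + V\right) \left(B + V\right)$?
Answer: $\frac{13706189}{57806495244} \approx 0.0002371$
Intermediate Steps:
$H{\left(V,B \right)} = -2 + \frac{V \left(B + V\right)}{2}$ ($H{\left(V,B \right)} = -2 + \frac{\left(V + V\right) \left(B + V\right)}{4} = -2 + \frac{2 V \left(B + V\right)}{4} = -2 + \frac{V \left(B + V\right)}{2}$)
$\frac{1}{H{\left(28,85 \right)} + \frac{3701}{\frac{1093}{3344} + \frac{3144}{2921}}} = \frac{1}{\left(-2 + \frac{28^{2}}{2} + \frac{1}{2} \cdot 85 \cdot 28\right) + \frac{3701}{\frac{1093}{3344} + \frac{3144}{2921}}} = \frac{1}{\left(-2 + \frac{1}{2} \cdot 784 + 1190\right) + \frac{3701}{1093 \cdot \frac{1}{3344} + 3144 \cdot \frac{1}{2921}}} = \frac{1}{\left(-2 + 392 + 1190\right) + \frac{3701}{\frac{1093}{3344} + \frac{3144}{2921}}} = \frac{1}{1580 + \frac{3701}{\frac{13706189}{9767824}}} = \frac{1}{1580 + 3701 \cdot \frac{9767824}{13706189}} = \frac{1}{1580 + \frac{36150716624}{13706189}} = \frac{1}{\frac{57806495244}{13706189}} = \frac{13706189}{57806495244}$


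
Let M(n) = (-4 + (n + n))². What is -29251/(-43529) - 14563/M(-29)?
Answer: -521471983/167325476 ≈ -3.1165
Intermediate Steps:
M(n) = (-4 + 2*n)²
-29251/(-43529) - 14563/M(-29) = -29251/(-43529) - 14563*1/(4*(-2 - 29)²) = -29251*(-1/43529) - 14563/(4*(-31)²) = 29251/43529 - 14563/(4*961) = 29251/43529 - 14563/3844 = -521471983/167325476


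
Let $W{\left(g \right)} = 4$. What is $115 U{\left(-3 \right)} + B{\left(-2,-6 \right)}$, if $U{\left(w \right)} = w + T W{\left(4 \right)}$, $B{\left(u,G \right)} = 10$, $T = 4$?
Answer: $1505$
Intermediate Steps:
$U{\left(w \right)} = 16 + w$ ($U{\left(w \right)} = w + 4 \cdot 4 = w + 16 = 16 + w$)
$115 U{\left(-3 \right)} + B{\left(-2,-6 \right)} = 115 \left(16 - 3\right) + 10 = 115 \cdot 13 + 10 = 1495 + 10 = 1505$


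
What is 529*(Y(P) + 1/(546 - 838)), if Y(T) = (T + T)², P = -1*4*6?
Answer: 355893743/292 ≈ 1.2188e+6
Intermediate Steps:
P = -24 (P = -4*6 = -24)
Y(T) = 4*T² (Y(T) = (2*T)² = 4*T²)
529*(Y(P) + 1/(546 - 838)) = 529*(4*(-24)² + 1/(546 - 838)) = 529*(4*576 + 1/(-292)) = 529*(2304 - 1/292) = 529*(672767/292) = 355893743/292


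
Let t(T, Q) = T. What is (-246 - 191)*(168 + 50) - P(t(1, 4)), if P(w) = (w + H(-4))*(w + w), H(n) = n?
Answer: -95260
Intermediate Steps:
P(w) = 2*w*(-4 + w) (P(w) = (w - 4)*(w + w) = (-4 + w)*(2*w) = 2*w*(-4 + w))
(-246 - 191)*(168 + 50) - P(t(1, 4)) = (-246 - 191)*(168 + 50) - 2*(-4 + 1) = -437*218 - 2*(-3) = -95266 - 1*(-6) = -95266 + 6 = -95260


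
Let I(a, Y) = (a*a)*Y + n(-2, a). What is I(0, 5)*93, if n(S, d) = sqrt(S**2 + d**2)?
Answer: 186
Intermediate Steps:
I(a, Y) = sqrt(4 + a**2) + Y*a**2 (I(a, Y) = (a*a)*Y + sqrt((-2)**2 + a**2) = a**2*Y + sqrt(4 + a**2) = Y*a**2 + sqrt(4 + a**2) = sqrt(4 + a**2) + Y*a**2)
I(0, 5)*93 = (sqrt(4 + 0**2) + 5*0**2)*93 = (sqrt(4 + 0) + 5*0)*93 = (sqrt(4) + 0)*93 = (2 + 0)*93 = 2*93 = 186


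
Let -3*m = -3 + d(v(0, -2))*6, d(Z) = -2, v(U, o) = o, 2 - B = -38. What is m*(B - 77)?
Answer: -185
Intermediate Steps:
B = 40 (B = 2 - 1*(-38) = 2 + 38 = 40)
m = 5 (m = -(-3 - 2*6)/3 = -(-3 - 12)/3 = -1/3*(-15) = 5)
m*(B - 77) = 5*(40 - 77) = 5*(-37) = -185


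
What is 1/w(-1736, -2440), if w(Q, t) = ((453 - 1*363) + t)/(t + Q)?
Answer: 2088/1175 ≈ 1.7770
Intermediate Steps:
w(Q, t) = (90 + t)/(Q + t) (w(Q, t) = ((453 - 363) + t)/(Q + t) = (90 + t)/(Q + t))
1/w(-1736, -2440) = 1/((90 - 2440)/(-1736 - 2440)) = 1/(-2350/(-4176)) = 1/(-1/4176*(-2350)) = 1/(1175/2088) = 2088/1175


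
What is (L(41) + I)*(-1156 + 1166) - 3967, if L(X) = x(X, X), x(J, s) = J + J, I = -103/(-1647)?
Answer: -5182079/1647 ≈ -3146.4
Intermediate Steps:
I = 103/1647 (I = -103*(-1/1647) = 103/1647 ≈ 0.062538)
x(J, s) = 2*J
L(X) = 2*X
(L(41) + I)*(-1156 + 1166) - 3967 = (2*41 + 103/1647)*(-1156 + 1166) - 3967 = (82 + 103/1647)*10 - 3967 = (135157/1647)*10 - 3967 = 1351570/1647 - 3967 = -5182079/1647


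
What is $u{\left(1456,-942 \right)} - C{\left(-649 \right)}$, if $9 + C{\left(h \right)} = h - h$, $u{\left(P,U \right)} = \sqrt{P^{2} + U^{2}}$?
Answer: $9 + 10 \sqrt{30073} \approx 1743.2$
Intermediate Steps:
$C{\left(h \right)} = -9$ ($C{\left(h \right)} = -9 + \left(h - h\right) = -9 + 0 = -9$)
$u{\left(1456,-942 \right)} - C{\left(-649 \right)} = \sqrt{1456^{2} + \left(-942\right)^{2}} - -9 = \sqrt{2119936 + 887364} + 9 = \sqrt{3007300} + 9 = 10 \sqrt{30073} + 9 = 9 + 10 \sqrt{30073}$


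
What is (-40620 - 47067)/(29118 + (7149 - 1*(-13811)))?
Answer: -87687/50078 ≈ -1.7510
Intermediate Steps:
(-40620 - 47067)/(29118 + (7149 - 1*(-13811))) = -87687/(29118 + (7149 + 13811)) = -87687/(29118 + 20960) = -87687/50078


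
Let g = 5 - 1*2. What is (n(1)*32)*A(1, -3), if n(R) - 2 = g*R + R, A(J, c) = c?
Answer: -576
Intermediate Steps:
g = 3 (g = 5 - 2 = 3)
n(R) = 2 + 4*R (n(R) = 2 + (3*R + R) = 2 + 4*R)
(n(1)*32)*A(1, -3) = ((2 + 4*1)*32)*(-3) = ((2 + 4)*32)*(-3) = (6*32)*(-3) = 192*(-3) = -576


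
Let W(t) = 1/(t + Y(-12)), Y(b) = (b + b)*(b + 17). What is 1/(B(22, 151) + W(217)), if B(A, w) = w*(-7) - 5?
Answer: -97/103013 ≈ -0.00094163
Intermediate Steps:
Y(b) = 2*b*(17 + b) (Y(b) = (2*b)*(17 + b) = 2*b*(17 + b))
B(A, w) = -5 - 7*w (B(A, w) = -7*w - 5 = -5 - 7*w)
W(t) = 1/(-120 + t) (W(t) = 1/(t + 2*(-12)*(17 - 12)) = 1/(t + 2*(-12)*5) = 1/(t - 120) = 1/(-120 + t))
1/(B(22, 151) + W(217)) = 1/((-5 - 7*151) + 1/(-120 + 217)) = 1/((-5 - 1057) + 1/97) = 1/(-1062 + 1/97) = 1/(-103013/97) = -97/103013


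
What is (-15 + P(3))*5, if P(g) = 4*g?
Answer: -15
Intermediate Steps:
(-15 + P(3))*5 = (-15 + 4*3)*5 = (-15 + 12)*5 = -3*5 = -15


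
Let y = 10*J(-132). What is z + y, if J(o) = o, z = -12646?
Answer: -13966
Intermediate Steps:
y = -1320 (y = 10*(-132) = -1320)
z + y = -12646 - 1320 = -13966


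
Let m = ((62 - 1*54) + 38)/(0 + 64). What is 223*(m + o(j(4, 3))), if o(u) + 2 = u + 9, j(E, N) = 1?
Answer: 62217/32 ≈ 1944.3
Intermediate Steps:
o(u) = 7 + u (o(u) = -2 + (u + 9) = -2 + (9 + u) = 7 + u)
m = 23/32 (m = ((62 - 54) + 38)/64 = (8 + 38)*(1/64) = 46*(1/64) = 23/32 ≈ 0.71875)
223*(m + o(j(4, 3))) = 223*(23/32 + (7 + 1)) = 223*(23/32 + 8) = 223*(279/32) = 62217/32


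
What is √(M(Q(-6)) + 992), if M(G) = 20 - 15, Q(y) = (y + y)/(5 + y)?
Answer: √997 ≈ 31.575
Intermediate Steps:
Q(y) = 2*y/(5 + y) (Q(y) = (2*y)/(5 + y) = 2*y/(5 + y))
M(G) = 5
√(M(Q(-6)) + 992) = √(5 + 992) = √997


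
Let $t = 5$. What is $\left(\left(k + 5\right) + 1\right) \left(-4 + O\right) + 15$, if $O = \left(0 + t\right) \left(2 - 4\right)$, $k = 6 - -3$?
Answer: $-195$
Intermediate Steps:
$k = 9$ ($k = 6 + 3 = 9$)
$O = -10$ ($O = \left(0 + 5\right) \left(2 - 4\right) = 5 \left(-2\right) = -10$)
$\left(\left(k + 5\right) + 1\right) \left(-4 + O\right) + 15 = \left(\left(9 + 5\right) + 1\right) \left(-4 - 10\right) + 15 = \left(14 + 1\right) \left(-14\right) + 15 = 15 \left(-14\right) + 15 = -210 + 15 = -195$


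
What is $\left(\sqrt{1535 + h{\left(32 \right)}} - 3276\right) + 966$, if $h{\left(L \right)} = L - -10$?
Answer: $-2310 + \sqrt{1577} \approx -2270.3$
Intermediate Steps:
$h{\left(L \right)} = 10 + L$ ($h{\left(L \right)} = L + 10 = 10 + L$)
$\left(\sqrt{1535 + h{\left(32 \right)}} - 3276\right) + 966 = \left(\sqrt{1535 + \left(10 + 32\right)} - 3276\right) + 966 = \left(\sqrt{1535 + 42} - 3276\right) + 966 = \left(\sqrt{1577} - 3276\right) + 966 = \left(-3276 + \sqrt{1577}\right) + 966 = -2310 + \sqrt{1577}$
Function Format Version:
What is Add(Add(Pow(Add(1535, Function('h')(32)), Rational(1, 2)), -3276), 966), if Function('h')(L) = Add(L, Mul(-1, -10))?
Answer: Add(-2310, Pow(1577, Rational(1, 2))) ≈ -2270.3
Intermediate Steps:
Function('h')(L) = Add(10, L) (Function('h')(L) = Add(L, 10) = Add(10, L))
Add(Add(Pow(Add(1535, Function('h')(32)), Rational(1, 2)), -3276), 966) = Add(Add(Pow(Add(1535, Add(10, 32)), Rational(1, 2)), -3276), 966) = Add(Add(Pow(Add(1535, 42), Rational(1, 2)), -3276), 966) = Add(Add(Pow(1577, Rational(1, 2)), -3276), 966) = Add(Add(-3276, Pow(1577, Rational(1, 2))), 966) = Add(-2310, Pow(1577, Rational(1, 2)))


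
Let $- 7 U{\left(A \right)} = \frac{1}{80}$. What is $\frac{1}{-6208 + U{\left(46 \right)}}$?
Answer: $- \frac{560}{3476481} \approx -0.00016108$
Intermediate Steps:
$U{\left(A \right)} = - \frac{1}{560}$ ($U{\left(A \right)} = - \frac{1}{7 \cdot 80} = \left(- \frac{1}{7}\right) \frac{1}{80} = - \frac{1}{560}$)
$\frac{1}{-6208 + U{\left(46 \right)}} = \frac{1}{-6208 - \frac{1}{560}} = \frac{1}{- \frac{3476481}{560}} = - \frac{560}{3476481}$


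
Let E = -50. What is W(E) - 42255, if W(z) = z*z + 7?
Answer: -39748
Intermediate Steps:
W(z) = 7 + z² (W(z) = z² + 7 = 7 + z²)
W(E) - 42255 = (7 + (-50)²) - 42255 = (7 + 2500) - 42255 = 2507 - 42255 = -39748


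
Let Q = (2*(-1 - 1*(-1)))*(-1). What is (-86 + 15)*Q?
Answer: 0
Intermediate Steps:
Q = 0 (Q = (2*(-1 + 1))*(-1) = (2*0)*(-1) = 0*(-1) = 0)
(-86 + 15)*Q = (-86 + 15)*0 = -71*0 = 0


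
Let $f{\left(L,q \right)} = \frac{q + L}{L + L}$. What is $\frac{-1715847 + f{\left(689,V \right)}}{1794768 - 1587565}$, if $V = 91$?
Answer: $- \frac{90939861}{10981759} \approx -8.281$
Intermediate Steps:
$f{\left(L,q \right)} = \frac{L + q}{2 L}$
$\frac{-1715847 + f{\left(689,V \right)}}{1794768 - 1587565} = \frac{-1715847 + \frac{689 + 91}{2 \cdot 689}}{1794768 - 1587565} = \frac{-1715847 + \frac{1}{2} \cdot \frac{1}{689} \cdot 780}{207203} = \left(-1715847 + \frac{30}{53}\right) \frac{1}{207203} = \left(- \frac{90939861}{53}\right) \frac{1}{207203} = - \frac{90939861}{10981759}$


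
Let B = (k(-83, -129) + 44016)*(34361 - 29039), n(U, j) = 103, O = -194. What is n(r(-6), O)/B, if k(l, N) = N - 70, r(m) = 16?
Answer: 103/233194074 ≈ 4.4169e-7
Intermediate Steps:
k(l, N) = -70 + N
B = 233194074 (B = ((-70 - 129) + 44016)*(34361 - 29039) = (-199 + 44016)*5322 = 43817*5322 = 233194074)
n(r(-6), O)/B = 103/233194074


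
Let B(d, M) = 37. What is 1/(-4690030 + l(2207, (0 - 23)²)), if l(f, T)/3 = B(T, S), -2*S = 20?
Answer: -1/4689919 ≈ -2.1322e-7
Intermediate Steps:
S = -10 (S = -½*20 = -10)
l(f, T) = 111 (l(f, T) = 3*37 = 111)
1/(-4690030 + l(2207, (0 - 23)²)) = 1/(-4690030 + 111) = 1/(-4689919) = -1/4689919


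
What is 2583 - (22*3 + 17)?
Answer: 2500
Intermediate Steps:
2583 - (22*3 + 17) = 2583 - (66 + 17) = 2583 - 1*83 = 2583 - 83 = 2500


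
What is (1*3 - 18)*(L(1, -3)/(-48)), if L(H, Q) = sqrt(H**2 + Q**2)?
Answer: 5*sqrt(10)/16 ≈ 0.98821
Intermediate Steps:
(1*3 - 18)*(L(1, -3)/(-48)) = (1*3 - 18)*(sqrt(1**2 + (-3)**2)/(-48)) = (3 - 18)*(sqrt(1 + 9)*(-1/48)) = -15*sqrt(10)*(-1)/48 = -(-5)*sqrt(10)/16 = 5*sqrt(10)/16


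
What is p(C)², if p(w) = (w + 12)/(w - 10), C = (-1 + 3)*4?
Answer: 100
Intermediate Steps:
C = 8 (C = 2*4 = 8)
p(w) = (12 + w)/(-10 + w)
p(C)² = ((12 + 8)/(-10 + 8))² = (20/(-2))² = (-½*20)² = (-10)² = 100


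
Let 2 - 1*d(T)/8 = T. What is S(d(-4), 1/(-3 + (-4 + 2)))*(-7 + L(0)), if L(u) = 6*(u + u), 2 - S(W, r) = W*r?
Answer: -406/5 ≈ -81.200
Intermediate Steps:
d(T) = 16 - 8*T
S(W, r) = 2 - W*r
L(u) = 12*u (L(u) = 6*(2*u) = 12*u)
S(d(-4), 1/(-3 + (-4 + 2)))*(-7 + L(0)) = (2 - (16 - 8*(-4))/(-3 + (-4 + 2)))*(-7 + 12*0) = (2 - (16 + 32)/(-3 - 2))*(-7 + 0) = (2 - 1*48/(-5))*(-7) = (2 - 1*48*(-1/5))*(-7) = (2 + 48/5)*(-7) = (58/5)*(-7) = -406/5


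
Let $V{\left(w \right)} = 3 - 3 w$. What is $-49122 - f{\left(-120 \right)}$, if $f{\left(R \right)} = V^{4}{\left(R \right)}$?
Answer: $-17363118483$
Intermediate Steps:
$f{\left(R \right)} = \left(3 - 3 R\right)^{4}$
$-49122 - f{\left(-120 \right)} = -49122 - 81 \left(-1 - 120\right)^{4} = -49122 - 81 \left(-121\right)^{4} = -49122 - 81 \cdot 214358881 = -49122 - 17363069361 = -17363118483$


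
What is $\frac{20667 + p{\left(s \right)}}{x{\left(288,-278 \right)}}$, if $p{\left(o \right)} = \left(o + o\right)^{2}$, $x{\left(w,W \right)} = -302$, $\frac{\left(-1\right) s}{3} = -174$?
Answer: $- \frac{1110603}{302} \approx -3677.5$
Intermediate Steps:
$s = 522$ ($s = \left(-3\right) \left(-174\right) = 522$)
$p{\left(o \right)} = 4 o^{2}$ ($p{\left(o \right)} = \left(2 o\right)^{2} = 4 o^{2}$)
$\frac{20667 + p{\left(s \right)}}{x{\left(288,-278 \right)}} = \frac{20667 + 4 \cdot 522^{2}}{-302} = \left(20667 + 4 \cdot 272484\right) \left(- \frac{1}{302}\right) = \left(20667 + 1089936\right) \left(- \frac{1}{302}\right) = 1110603 \left(- \frac{1}{302}\right) = - \frac{1110603}{302}$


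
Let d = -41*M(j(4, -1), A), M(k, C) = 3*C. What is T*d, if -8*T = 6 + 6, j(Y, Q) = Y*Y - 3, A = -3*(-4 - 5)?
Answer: 9963/2 ≈ 4981.5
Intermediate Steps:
A = 27 (A = -3*(-9) = 27)
j(Y, Q) = -3 + Y**2 (j(Y, Q) = Y**2 - 3 = -3 + Y**2)
d = -3321 (d = -123*27 = -41*81 = -3321)
T = -3/2 (T = -(6 + 6)/8 = -1/8*12 = -3/2 ≈ -1.5000)
T*d = -3/2*(-3321) = 9963/2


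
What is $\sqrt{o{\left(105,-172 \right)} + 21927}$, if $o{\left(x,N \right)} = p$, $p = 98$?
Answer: $5 \sqrt{881} \approx 148.41$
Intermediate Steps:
$o{\left(x,N \right)} = 98$
$\sqrt{o{\left(105,-172 \right)} + 21927} = \sqrt{98 + 21927} = \sqrt{22025} = 5 \sqrt{881}$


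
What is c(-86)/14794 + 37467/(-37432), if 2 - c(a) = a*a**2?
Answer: 11627318129/276884504 ≈ 41.993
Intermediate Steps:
c(a) = 2 - a**3 (c(a) = 2 - a*a**2 = 2 - a**3)
c(-86)/14794 + 37467/(-37432) = (2 - 1*(-86)**3)/14794 + 37467/(-37432) = (2 - 1*(-636056))*(1/14794) + 37467*(-1/37432) = (2 + 636056)*(1/14794) - 37467/37432 = 636058*(1/14794) - 37467/37432 = 318029/7397 - 37467/37432 = 11627318129/276884504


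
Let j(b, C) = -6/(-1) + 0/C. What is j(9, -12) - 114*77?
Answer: -8772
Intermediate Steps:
j(b, C) = 6 (j(b, C) = -6*(-1) + 0 = 6 + 0 = 6)
j(9, -12) - 114*77 = 6 - 114*77 = 6 - 8778 = -8772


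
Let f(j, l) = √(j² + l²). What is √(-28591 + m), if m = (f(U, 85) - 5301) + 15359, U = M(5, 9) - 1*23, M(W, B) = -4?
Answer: √(-18533 + √7954) ≈ 135.81*I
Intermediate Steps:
U = -27 (U = -4 - 1*23 = -4 - 23 = -27)
m = 10058 + √7954 (m = (√((-27)² + 85²) - 5301) + 15359 = (√(729 + 7225) - 5301) + 15359 = (√7954 - 5301) + 15359 = (-5301 + √7954) + 15359 = 10058 + √7954 ≈ 10147.)
√(-28591 + m) = √(-28591 + (10058 + √7954)) = √(-18533 + √7954)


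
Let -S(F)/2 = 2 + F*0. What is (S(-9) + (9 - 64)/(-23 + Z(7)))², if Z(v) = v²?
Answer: 25281/676 ≈ 37.398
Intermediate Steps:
S(F) = -4 (S(F) = -2*(2 + F*0) = -2*(2 + 0) = -2*2 = -4)
(S(-9) + (9 - 64)/(-23 + Z(7)))² = (-4 + (9 - 64)/(-23 + 7²))² = (-4 - 55/(-23 + 49))² = (-4 - 55/26)² = (-159/26)² = 25281/676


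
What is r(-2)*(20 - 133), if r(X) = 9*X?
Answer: 2034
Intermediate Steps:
r(-2)*(20 - 133) = (9*(-2))*(20 - 133) = -18*(-113) = 2034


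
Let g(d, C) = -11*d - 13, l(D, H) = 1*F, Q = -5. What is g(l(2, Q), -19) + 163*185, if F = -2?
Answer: 30164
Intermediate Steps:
l(D, H) = -2 (l(D, H) = 1*(-2) = -2)
g(d, C) = -13 - 11*d
g(l(2, Q), -19) + 163*185 = (-13 - 11*(-2)) + 163*185 = (-13 + 22) + 30155 = 9 + 30155 = 30164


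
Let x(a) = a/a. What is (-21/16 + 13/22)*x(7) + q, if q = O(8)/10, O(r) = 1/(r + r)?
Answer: -1259/1760 ≈ -0.71534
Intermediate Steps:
x(a) = 1
O(r) = 1/(2*r)
q = 1/160 (q = ((½)/8)/10 = ((½)*(⅛))*(⅒) = (1/16)*(⅒) = 1/160 ≈ 0.0062500)
(-21/16 + 13/22)*x(7) + q = (-21/16 + 13/22)*1 + 1/160 = -127/176*1 + 1/160 = -127/176 + 1/160 = -1259/1760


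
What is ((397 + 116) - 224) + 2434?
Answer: 2723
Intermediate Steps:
((397 + 116) - 224) + 2434 = (513 - 224) + 2434 = 289 + 2434 = 2723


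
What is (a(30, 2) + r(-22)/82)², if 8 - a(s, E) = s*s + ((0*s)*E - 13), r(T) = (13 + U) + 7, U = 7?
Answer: 5191346601/6724 ≈ 7.7206e+5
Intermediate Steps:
r(T) = 27 (r(T) = (13 + 7) + 7 = 20 + 7 = 27)
a(s, E) = 21 - s² (a(s, E) = 8 - (s*s + ((0*s)*E - 13)) = 8 - (s² + (0*E - 13)) = 8 - (s² + (0 - 13)) = 8 - (s² - 13) = 8 - (-13 + s²) = 8 + (13 - s²) = 21 - s²)
(a(30, 2) + r(-22)/82)² = ((21 - 1*30²) + 27/82)² = ((21 - 1*900) + 27*(1/82))² = ((21 - 900) + 27/82)² = (-879 + 27/82)² = (-72051/82)² = 5191346601/6724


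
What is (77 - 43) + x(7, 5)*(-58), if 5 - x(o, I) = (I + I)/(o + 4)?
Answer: -2236/11 ≈ -203.27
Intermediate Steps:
x(o, I) = 5 - 2*I/(4 + o) (x(o, I) = 5 - (I + I)/(o + 4) = 5 - 2*I/(4 + o))
(77 - 43) + x(7, 5)*(-58) = (77 - 43) + ((20 - 2*5 + 5*7)/(4 + 7))*(-58) = 34 + ((20 - 10 + 35)/11)*(-58) = 34 + ((1/11)*45)*(-58) = 34 + (45/11)*(-58) = 34 - 2610/11 = -2236/11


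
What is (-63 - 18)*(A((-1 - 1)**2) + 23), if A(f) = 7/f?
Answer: -8019/4 ≈ -2004.8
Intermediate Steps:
(-63 - 18)*(A((-1 - 1)**2) + 23) = (-63 - 18)*(7/((-1 - 1)**2) + 23) = -81*(7/((-2)**2) + 23) = -81*(7/4 + 23) = -81*99/4 = -8019/4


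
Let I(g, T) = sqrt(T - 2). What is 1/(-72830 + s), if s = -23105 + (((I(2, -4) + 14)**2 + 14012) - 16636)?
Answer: -I/(28*sqrt(6) + 98369*I) ≈ -1.0166e-5 - 7.0879e-9*I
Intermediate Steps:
I(g, T) = sqrt(-2 + T)
s = -25729 + (14 + I*sqrt(6))**2 (s = -23105 + (((sqrt(-2 - 4) + 14)**2 + 14012) - 16636) = -23105 + (((sqrt(-6) + 14)**2 + 14012) - 16636) = -23105 + (((I*sqrt(6) + 14)**2 + 14012) - 16636) = -23105 + (((14 + I*sqrt(6))**2 + 14012) - 16636) = -23105 + ((14012 + (14 + I*sqrt(6))**2) - 16636) = -23105 + (-2624 + (14 + I*sqrt(6))**2) = -25729 + (14 + I*sqrt(6))**2 ≈ -25539.0 + 68.586*I)
1/(-72830 + s) = 1/(-72830 + (-25539 + 28*I*sqrt(6))) = 1/(-98369 + 28*I*sqrt(6))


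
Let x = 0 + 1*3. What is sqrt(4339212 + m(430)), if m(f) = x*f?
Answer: 3*sqrt(482278) ≈ 2083.4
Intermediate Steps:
x = 3 (x = 0 + 3 = 3)
m(f) = 3*f
sqrt(4339212 + m(430)) = sqrt(4339212 + 3*430) = sqrt(4339212 + 1290) = sqrt(4340502) = 3*sqrt(482278)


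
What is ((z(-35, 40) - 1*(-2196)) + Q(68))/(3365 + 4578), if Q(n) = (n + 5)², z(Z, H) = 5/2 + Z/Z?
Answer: 15057/15886 ≈ 0.94782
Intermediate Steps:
z(Z, H) = 7/2 (z(Z, H) = 5*(½) + 1 = 5/2 + 1 = 7/2)
Q(n) = (5 + n)²
((z(-35, 40) - 1*(-2196)) + Q(68))/(3365 + 4578) = ((7/2 - 1*(-2196)) + (5 + 68)²)/(3365 + 4578) = ((7/2 + 2196) + 73²)/7943 = (4399/2 + 5329)*(1/7943) = (15057/2)*(1/7943) = 15057/15886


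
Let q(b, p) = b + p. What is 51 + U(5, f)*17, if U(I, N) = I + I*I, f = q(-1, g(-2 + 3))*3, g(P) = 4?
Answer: 561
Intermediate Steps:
f = 9 (f = (-1 + 4)*3 = 3*3 = 9)
U(I, N) = I + I²
51 + U(5, f)*17 = 51 + (5*(1 + 5))*17 = 51 + (5*6)*17 = 51 + 30*17 = 51 + 510 = 561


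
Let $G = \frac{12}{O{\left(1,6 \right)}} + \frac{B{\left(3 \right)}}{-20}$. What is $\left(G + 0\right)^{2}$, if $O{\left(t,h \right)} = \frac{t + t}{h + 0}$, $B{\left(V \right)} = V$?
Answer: $\frac{514089}{400} \approx 1285.2$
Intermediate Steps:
$O{\left(t,h \right)} = \frac{2 t}{h}$
$G = \frac{717}{20}$ ($G = \frac{12}{2 \cdot 1 \cdot \frac{1}{6}} + \frac{3}{-20} = \frac{12}{2 \cdot 1 \cdot \frac{1}{6}} + 3 \left(- \frac{1}{20}\right) = 12 \frac{1}{\frac{1}{3}} - \frac{3}{20} = 12 \cdot 3 - \frac{3}{20} = 36 - \frac{3}{20} = \frac{717}{20} \approx 35.85$)
$\left(G + 0\right)^{2} = \left(\frac{717}{20} + 0\right)^{2} = \left(\frac{717}{20}\right)^{2} = \frac{514089}{400}$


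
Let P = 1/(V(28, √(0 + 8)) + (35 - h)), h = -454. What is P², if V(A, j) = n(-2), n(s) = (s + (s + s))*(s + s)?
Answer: 1/263169 ≈ 3.7998e-6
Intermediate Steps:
n(s) = 6*s² (n(s) = (s + 2*s)*(2*s) = (3*s)*(2*s) = 6*s²)
V(A, j) = 24 (V(A, j) = 6*(-2)² = 6*4 = 24)
P = 1/513 (P = 1/(24 + (35 - 1*(-454))) = 1/(24 + (35 + 454)) = 1/(24 + 489) = 1/513 ≈ 0.0019493)
P² = (1/513)² = 1/263169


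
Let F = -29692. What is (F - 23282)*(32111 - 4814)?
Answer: -1446031278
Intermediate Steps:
(F - 23282)*(32111 - 4814) = (-29692 - 23282)*(32111 - 4814) = -52974*27297 = -1446031278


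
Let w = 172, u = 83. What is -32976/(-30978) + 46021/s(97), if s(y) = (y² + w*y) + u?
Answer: 127156573/45048896 ≈ 2.8226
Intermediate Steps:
s(y) = 83 + y² + 172*y (s(y) = (y² + 172*y) + 83 = 83 + y² + 172*y)
-32976/(-30978) + 46021/s(97) = -32976/(-30978) + 46021/(83 + 97² + 172*97) = -32976*(-1/30978) + 46021/(83 + 9409 + 16684) = 1832/1721 + 46021/26176 = 127156573/45048896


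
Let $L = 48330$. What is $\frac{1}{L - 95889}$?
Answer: $- \frac{1}{47559} \approx -2.1027 \cdot 10^{-5}$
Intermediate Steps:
$\frac{1}{L - 95889} = \frac{1}{48330 - 95889} = \frac{1}{-47559} = - \frac{1}{47559}$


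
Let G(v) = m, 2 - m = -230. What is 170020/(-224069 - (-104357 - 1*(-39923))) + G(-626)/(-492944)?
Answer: -2096184355/1967277886 ≈ -1.0655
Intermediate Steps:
m = 232 (m = 2 - 1*(-230) = 2 + 230 = 232)
G(v) = 232
170020/(-224069 - (-104357 - 1*(-39923))) + G(-626)/(-492944) = 170020/(-224069 - (-104357 - 1*(-39923))) + 232/(-492944) = 170020/(-224069 - (-104357 + 39923)) + 232*(-1/492944) = 170020/(-224069 - 1*(-64434)) - 29/61618 = 170020/(-224069 + 64434) - 29/61618 = 170020/(-159635) - 29/61618 = 170020*(-1/159635) - 29/61618 = -34004/31927 - 29/61618 = -2096184355/1967277886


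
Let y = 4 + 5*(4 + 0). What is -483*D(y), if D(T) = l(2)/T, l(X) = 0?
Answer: 0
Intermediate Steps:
y = 24 (y = 4 + 5*4 = 4 + 20 = 24)
D(T) = 0 (D(T) = 0/T = 0)
-483*D(y) = -483*0 = 0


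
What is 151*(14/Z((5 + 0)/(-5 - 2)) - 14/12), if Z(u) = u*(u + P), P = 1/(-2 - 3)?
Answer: 146923/48 ≈ 3060.9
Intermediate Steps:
P = -⅕ (P = 1/(-5) = -⅕ ≈ -0.20000)
Z(u) = u*(-⅕ + u) (Z(u) = u*(u - ⅕) = u*(-⅕ + u))
151*(14/Z((5 + 0)/(-5 - 2)) - 14/12) = 151*(14/((((5 + 0)/(-5 - 2))*(-⅕ + (5 + 0)/(-5 - 2)))) - 14/12) = 151*(14/(((5/(-7))*(-⅕ + 5/(-7)))) - 14*1/12) = 151*(14/(((5*(-⅐))*(-⅕ + 5*(-⅐)))) - 7/6) = 151*(14/((-5*(-⅕ - 5/7)/7)) - 7/6) = 151*(14/((-5/7*(-32/35))) - 7/6) = 151*(14/(32/49) - 7/6) = 151*(14*(49/32) - 7/6) = 151*(343/16 - 7/6) = 151*(973/48) = 146923/48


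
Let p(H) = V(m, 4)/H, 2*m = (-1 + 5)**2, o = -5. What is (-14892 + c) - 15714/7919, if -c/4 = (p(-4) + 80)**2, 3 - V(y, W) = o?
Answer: -310662246/7919 ≈ -39230.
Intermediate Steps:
m = 8 (m = (-1 + 5)**2/2 = (1/2)*4**2 = (1/2)*16 = 8)
V(y, W) = 8 (V(y, W) = 3 - 1*(-5) = 3 + 5 = 8)
p(H) = 8/H
c = -24336 (c = -4*(8/(-4) + 80)**2 = -4*(8*(-1/4) + 80)**2 = -4*(-2 + 80)**2 = -4*78**2 = -4*6084 = -24336)
(-14892 + c) - 15714/7919 = (-14892 - 24336) - 15714/7919 = -39228 - 15714*1/7919 = -39228 - 15714/7919 = -310662246/7919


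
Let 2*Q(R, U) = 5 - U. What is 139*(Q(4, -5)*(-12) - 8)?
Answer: -9452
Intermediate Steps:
Q(R, U) = 5/2 - U/2 (Q(R, U) = (5 - U)/2 = 5/2 - U/2)
139*(Q(4, -5)*(-12) - 8) = 139*((5/2 - ½*(-5))*(-12) - 8) = 139*((5/2 + 5/2)*(-12) - 8) = 139*(5*(-12) - 8) = 139*(-60 - 8) = 139*(-68) = -9452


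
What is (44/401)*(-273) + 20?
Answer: -3992/401 ≈ -9.9551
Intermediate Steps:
(44/401)*(-273) + 20 = -12012/401 + 20 = -3992/401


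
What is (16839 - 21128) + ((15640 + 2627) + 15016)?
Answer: 28994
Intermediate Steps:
(16839 - 21128) + ((15640 + 2627) + 15016) = -4289 + (18267 + 15016) = -4289 + 33283 = 28994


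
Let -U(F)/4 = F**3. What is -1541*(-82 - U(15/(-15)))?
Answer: 132526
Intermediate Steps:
U(F) = -4*F**3
-1541*(-82 - U(15/(-15))) = -1541*(-82 - (-4)*(15/(-15))**3) = -1541*(-82 - (-4)*(15*(-1/15))**3) = -1541*(-82 - (-4)*(-1)**3) = -1541*(-82 - (-4)*(-1)) = -1541*(-82 - 1*4) = -1541*(-82 - 4) = -1541*(-86) = 132526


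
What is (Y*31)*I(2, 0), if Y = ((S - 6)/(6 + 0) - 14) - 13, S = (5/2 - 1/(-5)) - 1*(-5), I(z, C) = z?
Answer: -49693/30 ≈ -1656.4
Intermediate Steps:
S = 77/10 (S = (5*(½) - 1*(-⅕)) + 5 = (5/2 + ⅕) + 5 = 27/10 + 5 = 77/10 ≈ 7.7000)
Y = -1603/60 (Y = ((77/10 - 6)/(6 + 0) - 14) - 13 = ((17/10)/6 - 14) - 13 = ((17/10)*(⅙) - 14) - 13 = (17/60 - 14) - 13 = -823/60 - 13 = -1603/60 ≈ -26.717)
(Y*31)*I(2, 0) = -1603/60*31*2 = -49693/60*2 = -49693/30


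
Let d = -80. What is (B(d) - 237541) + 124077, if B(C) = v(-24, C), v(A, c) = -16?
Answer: -113480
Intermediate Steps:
B(C) = -16
(B(d) - 237541) + 124077 = (-16 - 237541) + 124077 = -237557 + 124077 = -113480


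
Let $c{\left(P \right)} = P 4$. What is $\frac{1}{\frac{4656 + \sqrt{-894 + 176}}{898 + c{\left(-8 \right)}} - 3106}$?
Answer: $- \frac{1162665620}{3604988410159} - \frac{433 i \sqrt{718}}{3604988410159} \approx -0.00032252 - 3.2184 \cdot 10^{-9} i$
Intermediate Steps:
$c{\left(P \right)} = 4 P$
$\frac{1}{\frac{4656 + \sqrt{-894 + 176}}{898 + c{\left(-8 \right)}} - 3106} = \frac{1}{\frac{4656 + \sqrt{-894 + 176}}{898 + 4 \left(-8\right)} - 3106} = \frac{1}{\frac{4656 + \sqrt{-718}}{898 - 32} - 3106} = \frac{1}{\frac{4656 + i \sqrt{718}}{866} - 3106} = \frac{1}{\left(4656 + i \sqrt{718}\right) \frac{1}{866} - 3106} = \frac{1}{\left(\frac{2328}{433} + \frac{i \sqrt{718}}{866}\right) - 3106} = \frac{1}{- \frac{1342570}{433} + \frac{i \sqrt{718}}{866}}$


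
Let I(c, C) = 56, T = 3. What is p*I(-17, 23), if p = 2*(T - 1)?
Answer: 224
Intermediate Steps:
p = 4 (p = 2*(3 - 1) = 2*2 = 4)
p*I(-17, 23) = 4*56 = 224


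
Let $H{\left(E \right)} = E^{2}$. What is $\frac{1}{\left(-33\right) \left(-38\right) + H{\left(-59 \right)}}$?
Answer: $\frac{1}{4735} \approx 0.00021119$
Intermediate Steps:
$\frac{1}{\left(-33\right) \left(-38\right) + H{\left(-59 \right)}} = \frac{1}{\left(-33\right) \left(-38\right) + \left(-59\right)^{2}} = \frac{1}{1254 + 3481} = \frac{1}{4735}$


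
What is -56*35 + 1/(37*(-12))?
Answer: -870241/444 ≈ -1960.0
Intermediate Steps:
-56*35 + 1/(37*(-12)) = -1960 + 1/(-444) = -1960 - 1/444 = -870241/444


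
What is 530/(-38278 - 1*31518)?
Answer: -265/34898 ≈ -0.0075936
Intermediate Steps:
530/(-38278 - 1*31518) = 530/(-38278 - 31518) = 530/(-69796) = 530*(-1/69796) = -265/34898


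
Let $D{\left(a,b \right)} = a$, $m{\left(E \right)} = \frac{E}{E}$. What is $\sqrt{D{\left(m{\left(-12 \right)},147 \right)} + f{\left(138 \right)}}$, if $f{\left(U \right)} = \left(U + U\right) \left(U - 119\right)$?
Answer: $\sqrt{5245} \approx 72.422$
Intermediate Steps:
$m{\left(E \right)} = 1$
$f{\left(U \right)} = 2 U \left(-119 + U\right)$
$\sqrt{D{\left(m{\left(-12 \right)},147 \right)} + f{\left(138 \right)}} = \sqrt{1 + 2 \cdot 138 \left(-119 + 138\right)} = \sqrt{1 + 2 \cdot 138 \cdot 19} = \sqrt{1 + 5244} = \sqrt{5245}$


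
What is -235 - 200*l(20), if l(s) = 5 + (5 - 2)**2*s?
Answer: -37235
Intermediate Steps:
l(s) = 5 + 9*s (l(s) = 5 + 3**2*s = 5 + 9*s)
-235 - 200*l(20) = -235 - 200*(5 + 9*20) = -235 - 200*(5 + 180) = -235 - 200*185 = -235 - 37000 = -37235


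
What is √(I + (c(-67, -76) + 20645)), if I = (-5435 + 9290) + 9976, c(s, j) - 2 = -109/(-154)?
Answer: 3*√90855226/154 ≈ 185.68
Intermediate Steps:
c(s, j) = 417/154 (c(s, j) = 2 - 109/(-154) = 2 - 109*(-1/154) = 2 + 109/154 = 417/154)
I = 13831 (I = 3855 + 9976 = 13831)
√(I + (c(-67, -76) + 20645)) = √(13831 + (417/154 + 20645)) = √(13831 + 3179747/154) = √(5309721/154) = 3*√90855226/154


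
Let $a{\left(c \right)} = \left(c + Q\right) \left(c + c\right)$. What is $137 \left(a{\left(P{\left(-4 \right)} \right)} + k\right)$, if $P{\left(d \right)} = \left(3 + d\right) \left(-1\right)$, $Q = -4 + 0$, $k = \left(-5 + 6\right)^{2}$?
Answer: $-685$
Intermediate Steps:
$k = 1$ ($k = 1^{2} = 1$)
$Q = -4$
$P{\left(d \right)} = -3 - d$
$a{\left(c \right)} = 2 c \left(-4 + c\right)$ ($a{\left(c \right)} = \left(c - 4\right) \left(c + c\right) = \left(-4 + c\right) 2 c = 2 c \left(-4 + c\right)$)
$137 \left(a{\left(P{\left(-4 \right)} \right)} + k\right) = 137 \left(2 \left(-3 - -4\right) \left(-4 - -1\right) + 1\right) = 137 \left(2 \left(-3 + 4\right) \left(-4 + \left(-3 + 4\right)\right) + 1\right) = 137 \left(2 \cdot 1 \left(-4 + 1\right) + 1\right) = 137 \left(2 \cdot 1 \left(-3\right) + 1\right) = 137 \left(-6 + 1\right) = 137 \left(-5\right) = -685$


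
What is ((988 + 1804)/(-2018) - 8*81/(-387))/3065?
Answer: 2524/26596231 ≈ 9.4901e-5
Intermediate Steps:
((988 + 1804)/(-2018) - 8*81/(-387))/3065 = (2792*(-1/2018) - 648*(-1/387))*(1/3065) = (-1396/1009 + 72/43)*(1/3065) = (12620/43387)*(1/3065) = 2524/26596231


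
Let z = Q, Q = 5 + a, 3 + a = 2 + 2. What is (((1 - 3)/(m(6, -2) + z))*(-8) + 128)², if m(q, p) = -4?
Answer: 18496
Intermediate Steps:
a = 1 (a = -3 + (2 + 2) = -3 + 4 = 1)
Q = 6 (Q = 5 + 1 = 6)
z = 6
(((1 - 3)/(m(6, -2) + z))*(-8) + 128)² = (((1 - 3)/(-4 + 6))*(-8) + 128)² = (-2/2*(-8) + 128)² = (-2*½*(-8) + 128)² = (-1*(-8) + 128)² = (8 + 128)² = 136² = 18496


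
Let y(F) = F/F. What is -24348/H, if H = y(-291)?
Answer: -24348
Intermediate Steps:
y(F) = 1
H = 1
-24348/H = -24348/1 = -24348*1 = -24348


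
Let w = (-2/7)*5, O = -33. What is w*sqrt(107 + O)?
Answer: -10*sqrt(74)/7 ≈ -12.289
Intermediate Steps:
w = -10/7 (w = ((1/7)*(-2))*5 = -2/7*5 = -10/7 ≈ -1.4286)
w*sqrt(107 + O) = -10*sqrt(107 - 33)/7 = -10*sqrt(74)/7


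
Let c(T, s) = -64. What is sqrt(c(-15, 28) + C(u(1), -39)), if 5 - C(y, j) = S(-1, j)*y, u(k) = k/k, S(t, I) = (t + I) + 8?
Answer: 3*I*sqrt(3) ≈ 5.1962*I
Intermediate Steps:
S(t, I) = 8 + I + t (S(t, I) = (I + t) + 8 = 8 + I + t)
u(k) = 1
C(y, j) = 5 - y*(7 + j) (C(y, j) = 5 - (8 + j - 1)*y = 5 - (7 + j)*y = 5 - y*(7 + j))
sqrt(c(-15, 28) + C(u(1), -39)) = sqrt(-64 + (5 - 1*1*(7 - 39))) = sqrt(-64 + (5 - 1*1*(-32))) = sqrt(-64 + (5 + 32)) = sqrt(-64 + 37) = sqrt(-27) = 3*I*sqrt(3)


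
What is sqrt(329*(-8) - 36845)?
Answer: I*sqrt(39477) ≈ 198.69*I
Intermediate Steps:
sqrt(329*(-8) - 36845) = sqrt(-2632 - 36845) = sqrt(-39477) = I*sqrt(39477)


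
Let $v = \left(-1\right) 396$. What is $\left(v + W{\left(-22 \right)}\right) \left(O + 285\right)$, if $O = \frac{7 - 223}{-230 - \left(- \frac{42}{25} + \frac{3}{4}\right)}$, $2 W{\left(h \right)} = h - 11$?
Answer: $- \frac{5403828375}{45814} \approx -1.1795 \cdot 10^{5}$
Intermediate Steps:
$v = -396$
$W{\left(h \right)} = - \frac{11}{2} + \frac{h}{2}$ ($W{\left(h \right)} = \frac{h - 11}{2} = \frac{-11 + h}{2} = - \frac{11}{2} + \frac{h}{2}$)
$O = \frac{21600}{22907}$ ($O = - \frac{216}{-230 - - \frac{93}{100}} = - \frac{216}{-230 + \left(- \frac{3}{4} + \frac{42}{25}\right)} = - \frac{216}{-230 + \frac{93}{100}} = - \frac{216}{- \frac{22907}{100}} = \left(-216\right) \left(- \frac{100}{22907}\right) = \frac{21600}{22907} \approx 0.94294$)
$\left(v + W{\left(-22 \right)}\right) \left(O + 285\right) = \left(-396 + \left(- \frac{11}{2} + \frac{1}{2} \left(-22\right)\right)\right) \left(\frac{21600}{22907} + 285\right) = \left(-396 - \frac{33}{2}\right) \frac{6550095}{22907} = \left(- \frac{825}{2}\right) \frac{6550095}{22907} = - \frac{5403828375}{45814}$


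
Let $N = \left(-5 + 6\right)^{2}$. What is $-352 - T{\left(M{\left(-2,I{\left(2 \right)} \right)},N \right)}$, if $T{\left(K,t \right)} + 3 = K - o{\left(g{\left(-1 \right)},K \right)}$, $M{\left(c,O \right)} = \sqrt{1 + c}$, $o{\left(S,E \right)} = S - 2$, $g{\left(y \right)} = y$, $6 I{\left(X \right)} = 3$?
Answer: $-352 - i \approx -352.0 - 1.0 i$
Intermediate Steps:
$I{\left(X \right)} = \frac{1}{2}$ ($I{\left(X \right)} = \frac{1}{6} \cdot 3 = \frac{1}{2}$)
$N = 1$ ($N = 1^{2} = 1$)
$o{\left(S,E \right)} = -2 + S$
$T{\left(K,t \right)} = K$ ($T{\left(K,t \right)} = -3 + \left(K - \left(-2 - 1\right)\right) = -3 + \left(K - -3\right) = -3 + \left(K + 3\right) = -3 + \left(3 + K\right) = K$)
$-352 - T{\left(M{\left(-2,I{\left(2 \right)} \right)},N \right)} = -352 - \sqrt{1 - 2} = -352 - \sqrt{-1} = -352 - i$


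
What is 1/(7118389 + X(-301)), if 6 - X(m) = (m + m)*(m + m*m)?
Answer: 1/61478995 ≈ 1.6266e-8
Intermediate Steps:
X(m) = 6 - 2*m*(m + m²) (X(m) = 6 - (m + m)*(m + m*m) = 6 - 2*m*(m + m²))
1/(7118389 + X(-301)) = 1/(7118389 + (6 - 2*(-301)² - 2*(-301)³)) = 1/(7118389 + (6 - 2*90601 - 2*(-27270901))) = 1/(7118389 + (6 - 181202 + 54541802)) = 1/(7118389 + 54360606) = 1/61478995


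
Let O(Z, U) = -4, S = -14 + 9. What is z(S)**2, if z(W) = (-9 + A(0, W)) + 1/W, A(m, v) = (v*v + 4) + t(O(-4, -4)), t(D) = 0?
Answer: 9801/25 ≈ 392.04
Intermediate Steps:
S = -5
A(m, v) = 4 + v**2 (A(m, v) = (v*v + 4) + 0 = (v**2 + 4) + 0 = (4 + v**2) + 0 = 4 + v**2)
z(W) = -5 + 1/W + W**2 (z(W) = (-9 + (4 + W**2)) + 1/W = (-5 + W**2) + 1/W = -5 + 1/W + W**2)
z(S)**2 = (-5 + 1/(-5) + (-5)**2)**2 = (-5 - 1/5 + 25)**2 = (99/5)**2 = 9801/25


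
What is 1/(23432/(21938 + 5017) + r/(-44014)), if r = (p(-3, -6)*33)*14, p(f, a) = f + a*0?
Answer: 593198685/534347839 ≈ 1.1101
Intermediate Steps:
p(f, a) = f (p(f, a) = f + 0 = f)
r = -1386 (r = -3*33*14 = -99*14 = -1386)
1/(23432/(21938 + 5017) + r/(-44014)) = 1/(23432/(21938 + 5017) - 1386/(-44014)) = 1/(23432/26955 - 1386*(-1/44014)) = 1/(23432*(1/26955) + 693/22007) = 1/(23432/26955 + 693/22007) = 1/(534347839/593198685) = 593198685/534347839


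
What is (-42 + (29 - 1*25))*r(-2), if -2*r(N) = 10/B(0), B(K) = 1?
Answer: 190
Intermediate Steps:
r(N) = -5 (r(N) = -5/1 = -5)
(-42 + (29 - 1*25))*r(-2) = (-42 + (29 - 1*25))*(-5) = (-42 + (29 - 25))*(-5) = (-42 + 4)*(-5) = -38*(-5) = 190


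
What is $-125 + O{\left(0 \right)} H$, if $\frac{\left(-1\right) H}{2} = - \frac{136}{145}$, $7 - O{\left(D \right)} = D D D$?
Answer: $- \frac{16221}{145} \approx -111.87$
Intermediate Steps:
$O{\left(D \right)} = 7 - D^{3}$ ($O{\left(D \right)} = 7 - D D D = 7 - D^{2} D = 7 - D^{3}$)
$H = \frac{272}{145}$ ($H = - 2 \left(- \frac{136}{145}\right) = - 2 \left(\left(-136\right) \frac{1}{145}\right) = \left(-2\right) \left(- \frac{136}{145}\right) = \frac{272}{145} \approx 1.8759$)
$-125 + O{\left(0 \right)} H = -125 + \left(7 - 0^{3}\right) \frac{272}{145} = -125 + \left(7 - 0\right) \frac{272}{145} = -125 + \left(7 + 0\right) \frac{272}{145} = -125 + 7 \cdot \frac{272}{145} = -125 + \frac{1904}{145} = - \frac{16221}{145}$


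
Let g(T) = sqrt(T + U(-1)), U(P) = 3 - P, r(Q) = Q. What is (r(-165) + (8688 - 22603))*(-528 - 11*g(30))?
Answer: 7434240 + 154880*sqrt(34) ≈ 8.3373e+6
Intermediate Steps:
g(T) = sqrt(4 + T) (g(T) = sqrt(T + (3 - 1*(-1))) = sqrt(T + (3 + 1)) = sqrt(T + 4) = sqrt(4 + T))
(r(-165) + (8688 - 22603))*(-528 - 11*g(30)) = (-165 + (8688 - 22603))*(-528 - 11*sqrt(4 + 30)) = (-165 - 13915)*(-528 - 11*sqrt(34)) = -14080*(-528 - 11*sqrt(34)) = 7434240 + 154880*sqrt(34)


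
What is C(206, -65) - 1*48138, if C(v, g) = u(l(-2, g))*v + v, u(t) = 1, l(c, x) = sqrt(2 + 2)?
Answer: -47726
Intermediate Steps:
l(c, x) = 2 (l(c, x) = sqrt(4) = 2)
C(v, g) = 2*v (C(v, g) = 1*v + v = v + v = 2*v)
C(206, -65) - 1*48138 = 2*206 - 1*48138 = 412 - 48138 = -47726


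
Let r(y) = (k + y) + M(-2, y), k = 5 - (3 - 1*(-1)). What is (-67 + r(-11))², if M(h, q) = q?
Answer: 7744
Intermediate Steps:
k = 1 (k = 5 - (3 + 1) = 5 - 1*4 = 5 - 4 = 1)
r(y) = 1 + 2*y (r(y) = (1 + y) + y = 1 + 2*y)
(-67 + r(-11))² = (-67 + (1 + 2*(-11)))² = (-67 + (1 - 22))² = (-67 - 21)² = (-88)² = 7744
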